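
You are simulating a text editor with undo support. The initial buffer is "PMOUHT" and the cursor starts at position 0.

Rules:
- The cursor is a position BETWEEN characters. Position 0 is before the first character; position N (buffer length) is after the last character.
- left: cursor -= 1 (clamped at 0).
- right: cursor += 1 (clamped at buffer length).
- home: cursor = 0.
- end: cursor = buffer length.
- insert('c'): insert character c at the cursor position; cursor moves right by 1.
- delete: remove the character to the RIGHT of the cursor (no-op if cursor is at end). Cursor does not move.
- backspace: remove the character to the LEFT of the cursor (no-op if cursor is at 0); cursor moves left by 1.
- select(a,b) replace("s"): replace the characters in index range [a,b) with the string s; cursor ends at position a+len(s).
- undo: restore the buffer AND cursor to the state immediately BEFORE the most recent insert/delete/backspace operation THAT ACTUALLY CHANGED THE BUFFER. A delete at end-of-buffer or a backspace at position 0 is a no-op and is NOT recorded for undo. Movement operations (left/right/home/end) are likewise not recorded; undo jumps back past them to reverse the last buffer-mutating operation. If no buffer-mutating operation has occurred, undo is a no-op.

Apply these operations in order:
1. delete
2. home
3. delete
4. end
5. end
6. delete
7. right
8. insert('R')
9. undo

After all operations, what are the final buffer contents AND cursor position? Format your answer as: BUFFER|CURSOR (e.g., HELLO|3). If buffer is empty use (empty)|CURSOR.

Answer: OUHT|4

Derivation:
After op 1 (delete): buf='MOUHT' cursor=0
After op 2 (home): buf='MOUHT' cursor=0
After op 3 (delete): buf='OUHT' cursor=0
After op 4 (end): buf='OUHT' cursor=4
After op 5 (end): buf='OUHT' cursor=4
After op 6 (delete): buf='OUHT' cursor=4
After op 7 (right): buf='OUHT' cursor=4
After op 8 (insert('R')): buf='OUHTR' cursor=5
After op 9 (undo): buf='OUHT' cursor=4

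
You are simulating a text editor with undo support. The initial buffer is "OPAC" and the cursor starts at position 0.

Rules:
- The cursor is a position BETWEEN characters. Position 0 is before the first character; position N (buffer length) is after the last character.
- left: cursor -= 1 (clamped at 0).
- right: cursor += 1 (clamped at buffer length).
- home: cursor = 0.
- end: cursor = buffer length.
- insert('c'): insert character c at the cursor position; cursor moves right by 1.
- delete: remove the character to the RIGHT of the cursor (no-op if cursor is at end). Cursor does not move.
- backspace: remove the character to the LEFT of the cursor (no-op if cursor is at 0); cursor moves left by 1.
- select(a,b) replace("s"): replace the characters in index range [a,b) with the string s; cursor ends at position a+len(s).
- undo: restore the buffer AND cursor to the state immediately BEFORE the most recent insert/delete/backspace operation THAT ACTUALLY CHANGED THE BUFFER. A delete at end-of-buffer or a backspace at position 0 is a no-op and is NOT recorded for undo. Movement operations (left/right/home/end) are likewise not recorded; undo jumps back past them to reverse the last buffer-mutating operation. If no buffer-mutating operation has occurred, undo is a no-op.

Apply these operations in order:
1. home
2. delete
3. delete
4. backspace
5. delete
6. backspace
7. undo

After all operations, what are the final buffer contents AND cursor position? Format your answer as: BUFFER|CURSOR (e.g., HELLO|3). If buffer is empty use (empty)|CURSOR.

After op 1 (home): buf='OPAC' cursor=0
After op 2 (delete): buf='PAC' cursor=0
After op 3 (delete): buf='AC' cursor=0
After op 4 (backspace): buf='AC' cursor=0
After op 5 (delete): buf='C' cursor=0
After op 6 (backspace): buf='C' cursor=0
After op 7 (undo): buf='AC' cursor=0

Answer: AC|0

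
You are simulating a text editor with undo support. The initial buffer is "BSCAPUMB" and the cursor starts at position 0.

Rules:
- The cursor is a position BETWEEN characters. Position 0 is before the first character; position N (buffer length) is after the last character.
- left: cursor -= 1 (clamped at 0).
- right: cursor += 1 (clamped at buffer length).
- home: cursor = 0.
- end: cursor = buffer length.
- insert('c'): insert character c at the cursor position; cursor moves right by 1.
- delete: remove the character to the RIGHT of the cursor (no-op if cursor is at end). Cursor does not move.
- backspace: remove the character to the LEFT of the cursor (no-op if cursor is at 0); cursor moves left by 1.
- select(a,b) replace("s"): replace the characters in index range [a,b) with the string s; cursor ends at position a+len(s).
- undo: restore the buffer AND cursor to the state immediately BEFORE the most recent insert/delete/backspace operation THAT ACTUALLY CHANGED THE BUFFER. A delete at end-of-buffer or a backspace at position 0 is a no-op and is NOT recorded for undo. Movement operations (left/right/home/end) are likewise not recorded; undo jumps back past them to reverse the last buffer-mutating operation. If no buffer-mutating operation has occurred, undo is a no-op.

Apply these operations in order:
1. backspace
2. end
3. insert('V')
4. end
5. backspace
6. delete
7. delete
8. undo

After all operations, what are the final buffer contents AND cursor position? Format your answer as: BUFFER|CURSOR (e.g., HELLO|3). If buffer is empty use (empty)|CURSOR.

Answer: BSCAPUMBV|9

Derivation:
After op 1 (backspace): buf='BSCAPUMB' cursor=0
After op 2 (end): buf='BSCAPUMB' cursor=8
After op 3 (insert('V')): buf='BSCAPUMBV' cursor=9
After op 4 (end): buf='BSCAPUMBV' cursor=9
After op 5 (backspace): buf='BSCAPUMB' cursor=8
After op 6 (delete): buf='BSCAPUMB' cursor=8
After op 7 (delete): buf='BSCAPUMB' cursor=8
After op 8 (undo): buf='BSCAPUMBV' cursor=9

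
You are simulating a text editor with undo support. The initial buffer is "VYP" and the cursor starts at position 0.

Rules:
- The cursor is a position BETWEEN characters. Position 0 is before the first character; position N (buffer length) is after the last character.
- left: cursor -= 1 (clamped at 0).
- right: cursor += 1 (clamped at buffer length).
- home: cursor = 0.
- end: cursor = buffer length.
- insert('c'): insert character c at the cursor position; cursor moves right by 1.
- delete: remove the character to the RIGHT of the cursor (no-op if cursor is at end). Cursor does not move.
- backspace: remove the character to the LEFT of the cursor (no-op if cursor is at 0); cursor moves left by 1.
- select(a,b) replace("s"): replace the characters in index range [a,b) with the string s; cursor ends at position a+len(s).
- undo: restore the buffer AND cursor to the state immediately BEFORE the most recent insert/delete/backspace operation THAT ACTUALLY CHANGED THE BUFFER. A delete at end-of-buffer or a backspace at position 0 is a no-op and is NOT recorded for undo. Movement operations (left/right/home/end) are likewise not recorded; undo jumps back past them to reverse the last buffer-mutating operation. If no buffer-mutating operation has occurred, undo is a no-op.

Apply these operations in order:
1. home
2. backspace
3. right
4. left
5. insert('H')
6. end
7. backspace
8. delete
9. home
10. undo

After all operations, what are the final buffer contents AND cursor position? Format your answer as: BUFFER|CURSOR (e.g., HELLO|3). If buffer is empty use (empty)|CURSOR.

Answer: HVYP|4

Derivation:
After op 1 (home): buf='VYP' cursor=0
After op 2 (backspace): buf='VYP' cursor=0
After op 3 (right): buf='VYP' cursor=1
After op 4 (left): buf='VYP' cursor=0
After op 5 (insert('H')): buf='HVYP' cursor=1
After op 6 (end): buf='HVYP' cursor=4
After op 7 (backspace): buf='HVY' cursor=3
After op 8 (delete): buf='HVY' cursor=3
After op 9 (home): buf='HVY' cursor=0
After op 10 (undo): buf='HVYP' cursor=4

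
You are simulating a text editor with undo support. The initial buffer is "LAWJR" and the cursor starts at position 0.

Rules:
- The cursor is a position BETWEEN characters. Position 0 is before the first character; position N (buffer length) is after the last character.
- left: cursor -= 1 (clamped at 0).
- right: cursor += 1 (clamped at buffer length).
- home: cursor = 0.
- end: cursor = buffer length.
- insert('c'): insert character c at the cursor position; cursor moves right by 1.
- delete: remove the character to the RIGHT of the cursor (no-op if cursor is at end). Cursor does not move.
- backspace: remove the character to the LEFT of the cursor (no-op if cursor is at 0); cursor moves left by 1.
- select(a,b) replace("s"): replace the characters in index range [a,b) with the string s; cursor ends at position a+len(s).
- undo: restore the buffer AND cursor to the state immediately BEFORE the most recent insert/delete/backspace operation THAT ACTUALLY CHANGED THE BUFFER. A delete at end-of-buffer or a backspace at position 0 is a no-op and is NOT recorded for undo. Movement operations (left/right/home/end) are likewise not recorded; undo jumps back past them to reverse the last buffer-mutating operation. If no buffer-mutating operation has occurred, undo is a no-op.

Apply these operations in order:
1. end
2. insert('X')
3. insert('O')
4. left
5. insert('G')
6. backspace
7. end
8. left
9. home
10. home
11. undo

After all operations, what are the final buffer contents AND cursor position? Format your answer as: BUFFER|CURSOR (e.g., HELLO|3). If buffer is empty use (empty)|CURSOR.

After op 1 (end): buf='LAWJR' cursor=5
After op 2 (insert('X')): buf='LAWJRX' cursor=6
After op 3 (insert('O')): buf='LAWJRXO' cursor=7
After op 4 (left): buf='LAWJRXO' cursor=6
After op 5 (insert('G')): buf='LAWJRXGO' cursor=7
After op 6 (backspace): buf='LAWJRXO' cursor=6
After op 7 (end): buf='LAWJRXO' cursor=7
After op 8 (left): buf='LAWJRXO' cursor=6
After op 9 (home): buf='LAWJRXO' cursor=0
After op 10 (home): buf='LAWJRXO' cursor=0
After op 11 (undo): buf='LAWJRXGO' cursor=7

Answer: LAWJRXGO|7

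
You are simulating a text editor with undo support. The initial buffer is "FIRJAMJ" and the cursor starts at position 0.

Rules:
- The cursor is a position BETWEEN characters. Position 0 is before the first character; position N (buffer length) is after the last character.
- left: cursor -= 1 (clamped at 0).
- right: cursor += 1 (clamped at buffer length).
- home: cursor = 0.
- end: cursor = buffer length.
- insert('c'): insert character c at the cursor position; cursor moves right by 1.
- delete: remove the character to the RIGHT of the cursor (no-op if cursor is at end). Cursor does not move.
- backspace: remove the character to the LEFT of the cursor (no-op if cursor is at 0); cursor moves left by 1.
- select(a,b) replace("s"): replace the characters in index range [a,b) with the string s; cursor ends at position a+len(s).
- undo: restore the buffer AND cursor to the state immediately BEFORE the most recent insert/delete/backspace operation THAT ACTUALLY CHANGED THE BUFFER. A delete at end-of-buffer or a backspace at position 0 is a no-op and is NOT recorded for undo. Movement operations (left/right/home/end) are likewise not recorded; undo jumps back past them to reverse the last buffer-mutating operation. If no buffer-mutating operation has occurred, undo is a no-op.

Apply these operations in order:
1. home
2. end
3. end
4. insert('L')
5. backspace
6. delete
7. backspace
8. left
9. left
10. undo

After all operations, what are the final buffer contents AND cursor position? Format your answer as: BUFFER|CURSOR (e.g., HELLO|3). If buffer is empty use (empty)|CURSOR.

After op 1 (home): buf='FIRJAMJ' cursor=0
After op 2 (end): buf='FIRJAMJ' cursor=7
After op 3 (end): buf='FIRJAMJ' cursor=7
After op 4 (insert('L')): buf='FIRJAMJL' cursor=8
After op 5 (backspace): buf='FIRJAMJ' cursor=7
After op 6 (delete): buf='FIRJAMJ' cursor=7
After op 7 (backspace): buf='FIRJAM' cursor=6
After op 8 (left): buf='FIRJAM' cursor=5
After op 9 (left): buf='FIRJAM' cursor=4
After op 10 (undo): buf='FIRJAMJ' cursor=7

Answer: FIRJAMJ|7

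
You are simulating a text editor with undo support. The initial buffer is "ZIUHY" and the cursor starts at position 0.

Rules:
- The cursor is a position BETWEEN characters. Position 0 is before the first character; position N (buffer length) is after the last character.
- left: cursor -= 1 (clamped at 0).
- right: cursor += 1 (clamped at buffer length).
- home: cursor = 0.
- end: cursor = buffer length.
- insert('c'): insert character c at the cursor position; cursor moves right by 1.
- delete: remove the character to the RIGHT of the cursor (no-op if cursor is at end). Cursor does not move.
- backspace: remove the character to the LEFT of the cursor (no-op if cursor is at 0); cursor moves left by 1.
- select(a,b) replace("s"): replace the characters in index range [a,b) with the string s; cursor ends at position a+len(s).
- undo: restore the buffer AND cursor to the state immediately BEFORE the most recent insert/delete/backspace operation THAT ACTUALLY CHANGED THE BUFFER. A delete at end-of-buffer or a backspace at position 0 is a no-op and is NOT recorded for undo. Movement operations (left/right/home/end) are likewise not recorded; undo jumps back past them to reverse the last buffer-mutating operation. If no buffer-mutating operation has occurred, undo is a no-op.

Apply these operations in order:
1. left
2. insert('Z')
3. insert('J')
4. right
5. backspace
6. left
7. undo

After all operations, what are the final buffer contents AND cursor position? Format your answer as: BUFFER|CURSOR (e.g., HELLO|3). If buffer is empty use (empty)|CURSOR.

Answer: ZJZIUHY|3

Derivation:
After op 1 (left): buf='ZIUHY' cursor=0
After op 2 (insert('Z')): buf='ZZIUHY' cursor=1
After op 3 (insert('J')): buf='ZJZIUHY' cursor=2
After op 4 (right): buf='ZJZIUHY' cursor=3
After op 5 (backspace): buf='ZJIUHY' cursor=2
After op 6 (left): buf='ZJIUHY' cursor=1
After op 7 (undo): buf='ZJZIUHY' cursor=3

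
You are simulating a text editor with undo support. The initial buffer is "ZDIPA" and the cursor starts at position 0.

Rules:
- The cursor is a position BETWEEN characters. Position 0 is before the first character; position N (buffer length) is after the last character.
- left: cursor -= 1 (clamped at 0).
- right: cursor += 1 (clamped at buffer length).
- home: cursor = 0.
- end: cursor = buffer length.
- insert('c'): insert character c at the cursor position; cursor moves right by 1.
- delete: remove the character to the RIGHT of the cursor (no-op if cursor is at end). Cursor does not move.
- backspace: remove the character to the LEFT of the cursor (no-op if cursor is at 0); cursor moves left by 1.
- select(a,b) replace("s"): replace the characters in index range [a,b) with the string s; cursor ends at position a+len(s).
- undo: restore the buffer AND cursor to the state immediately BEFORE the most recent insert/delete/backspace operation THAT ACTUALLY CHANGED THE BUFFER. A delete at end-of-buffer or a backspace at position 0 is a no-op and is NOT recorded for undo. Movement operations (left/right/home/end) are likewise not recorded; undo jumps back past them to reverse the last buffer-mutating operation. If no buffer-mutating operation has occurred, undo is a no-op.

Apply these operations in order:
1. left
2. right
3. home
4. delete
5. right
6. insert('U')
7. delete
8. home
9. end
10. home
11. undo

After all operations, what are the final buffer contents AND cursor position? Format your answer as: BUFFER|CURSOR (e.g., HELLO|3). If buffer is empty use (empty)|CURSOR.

After op 1 (left): buf='ZDIPA' cursor=0
After op 2 (right): buf='ZDIPA' cursor=1
After op 3 (home): buf='ZDIPA' cursor=0
After op 4 (delete): buf='DIPA' cursor=0
After op 5 (right): buf='DIPA' cursor=1
After op 6 (insert('U')): buf='DUIPA' cursor=2
After op 7 (delete): buf='DUPA' cursor=2
After op 8 (home): buf='DUPA' cursor=0
After op 9 (end): buf='DUPA' cursor=4
After op 10 (home): buf='DUPA' cursor=0
After op 11 (undo): buf='DUIPA' cursor=2

Answer: DUIPA|2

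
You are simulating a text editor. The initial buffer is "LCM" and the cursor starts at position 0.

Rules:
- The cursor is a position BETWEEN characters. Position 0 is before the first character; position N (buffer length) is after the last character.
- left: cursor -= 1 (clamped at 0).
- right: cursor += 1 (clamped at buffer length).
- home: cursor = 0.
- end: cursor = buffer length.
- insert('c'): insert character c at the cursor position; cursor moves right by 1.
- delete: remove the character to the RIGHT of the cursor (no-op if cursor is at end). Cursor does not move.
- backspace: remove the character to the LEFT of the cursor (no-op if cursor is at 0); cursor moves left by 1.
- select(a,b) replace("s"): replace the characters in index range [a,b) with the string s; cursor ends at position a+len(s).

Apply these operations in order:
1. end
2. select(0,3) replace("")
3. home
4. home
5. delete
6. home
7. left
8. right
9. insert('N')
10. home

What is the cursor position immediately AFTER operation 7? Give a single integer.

After op 1 (end): buf='LCM' cursor=3
After op 2 (select(0,3) replace("")): buf='(empty)' cursor=0
After op 3 (home): buf='(empty)' cursor=0
After op 4 (home): buf='(empty)' cursor=0
After op 5 (delete): buf='(empty)' cursor=0
After op 6 (home): buf='(empty)' cursor=0
After op 7 (left): buf='(empty)' cursor=0

Answer: 0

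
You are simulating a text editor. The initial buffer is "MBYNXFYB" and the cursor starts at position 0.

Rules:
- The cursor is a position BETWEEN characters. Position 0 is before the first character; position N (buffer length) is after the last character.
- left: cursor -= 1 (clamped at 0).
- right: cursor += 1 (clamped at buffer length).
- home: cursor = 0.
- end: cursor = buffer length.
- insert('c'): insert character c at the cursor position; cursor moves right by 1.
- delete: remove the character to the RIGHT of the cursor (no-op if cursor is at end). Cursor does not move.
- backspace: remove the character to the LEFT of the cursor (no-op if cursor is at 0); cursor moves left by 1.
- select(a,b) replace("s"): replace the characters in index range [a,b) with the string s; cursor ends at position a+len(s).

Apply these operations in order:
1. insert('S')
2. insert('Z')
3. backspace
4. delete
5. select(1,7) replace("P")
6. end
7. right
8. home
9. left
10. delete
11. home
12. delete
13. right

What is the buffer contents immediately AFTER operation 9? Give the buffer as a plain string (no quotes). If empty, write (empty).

After op 1 (insert('S')): buf='SMBYNXFYB' cursor=1
After op 2 (insert('Z')): buf='SZMBYNXFYB' cursor=2
After op 3 (backspace): buf='SMBYNXFYB' cursor=1
After op 4 (delete): buf='SBYNXFYB' cursor=1
After op 5 (select(1,7) replace("P")): buf='SPB' cursor=2
After op 6 (end): buf='SPB' cursor=3
After op 7 (right): buf='SPB' cursor=3
After op 8 (home): buf='SPB' cursor=0
After op 9 (left): buf='SPB' cursor=0

Answer: SPB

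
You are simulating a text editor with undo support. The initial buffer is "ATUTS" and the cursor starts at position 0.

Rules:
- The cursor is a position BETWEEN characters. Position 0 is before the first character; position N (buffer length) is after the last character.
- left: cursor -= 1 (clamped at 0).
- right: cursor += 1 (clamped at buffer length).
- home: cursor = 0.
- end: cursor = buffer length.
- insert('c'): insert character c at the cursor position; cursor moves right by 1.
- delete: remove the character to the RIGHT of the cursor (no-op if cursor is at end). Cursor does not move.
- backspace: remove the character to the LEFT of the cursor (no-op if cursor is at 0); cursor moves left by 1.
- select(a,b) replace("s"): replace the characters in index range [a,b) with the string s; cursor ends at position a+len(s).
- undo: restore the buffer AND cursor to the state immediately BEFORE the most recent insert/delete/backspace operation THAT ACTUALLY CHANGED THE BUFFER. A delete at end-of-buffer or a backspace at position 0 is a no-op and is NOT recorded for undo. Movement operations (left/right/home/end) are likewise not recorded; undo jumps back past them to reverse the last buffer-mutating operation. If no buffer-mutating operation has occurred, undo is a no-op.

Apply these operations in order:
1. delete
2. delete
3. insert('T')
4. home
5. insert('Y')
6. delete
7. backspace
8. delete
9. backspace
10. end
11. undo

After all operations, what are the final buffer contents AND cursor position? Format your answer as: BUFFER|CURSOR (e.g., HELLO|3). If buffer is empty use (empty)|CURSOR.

Answer: UTS|0

Derivation:
After op 1 (delete): buf='TUTS' cursor=0
After op 2 (delete): buf='UTS' cursor=0
After op 3 (insert('T')): buf='TUTS' cursor=1
After op 4 (home): buf='TUTS' cursor=0
After op 5 (insert('Y')): buf='YTUTS' cursor=1
After op 6 (delete): buf='YUTS' cursor=1
After op 7 (backspace): buf='UTS' cursor=0
After op 8 (delete): buf='TS' cursor=0
After op 9 (backspace): buf='TS' cursor=0
After op 10 (end): buf='TS' cursor=2
After op 11 (undo): buf='UTS' cursor=0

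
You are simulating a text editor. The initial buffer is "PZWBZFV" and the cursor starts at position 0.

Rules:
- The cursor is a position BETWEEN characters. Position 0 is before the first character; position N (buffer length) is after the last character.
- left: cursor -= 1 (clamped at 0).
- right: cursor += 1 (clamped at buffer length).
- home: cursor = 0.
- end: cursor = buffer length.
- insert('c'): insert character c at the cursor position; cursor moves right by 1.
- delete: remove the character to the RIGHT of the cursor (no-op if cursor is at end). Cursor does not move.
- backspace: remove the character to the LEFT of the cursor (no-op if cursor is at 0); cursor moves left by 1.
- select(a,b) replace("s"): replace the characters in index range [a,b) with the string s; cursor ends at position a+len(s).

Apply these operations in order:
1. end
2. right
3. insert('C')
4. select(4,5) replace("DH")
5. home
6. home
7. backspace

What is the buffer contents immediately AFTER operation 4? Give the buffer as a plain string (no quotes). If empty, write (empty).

Answer: PZWBDHFVC

Derivation:
After op 1 (end): buf='PZWBZFV' cursor=7
After op 2 (right): buf='PZWBZFV' cursor=7
After op 3 (insert('C')): buf='PZWBZFVC' cursor=8
After op 4 (select(4,5) replace("DH")): buf='PZWBDHFVC' cursor=6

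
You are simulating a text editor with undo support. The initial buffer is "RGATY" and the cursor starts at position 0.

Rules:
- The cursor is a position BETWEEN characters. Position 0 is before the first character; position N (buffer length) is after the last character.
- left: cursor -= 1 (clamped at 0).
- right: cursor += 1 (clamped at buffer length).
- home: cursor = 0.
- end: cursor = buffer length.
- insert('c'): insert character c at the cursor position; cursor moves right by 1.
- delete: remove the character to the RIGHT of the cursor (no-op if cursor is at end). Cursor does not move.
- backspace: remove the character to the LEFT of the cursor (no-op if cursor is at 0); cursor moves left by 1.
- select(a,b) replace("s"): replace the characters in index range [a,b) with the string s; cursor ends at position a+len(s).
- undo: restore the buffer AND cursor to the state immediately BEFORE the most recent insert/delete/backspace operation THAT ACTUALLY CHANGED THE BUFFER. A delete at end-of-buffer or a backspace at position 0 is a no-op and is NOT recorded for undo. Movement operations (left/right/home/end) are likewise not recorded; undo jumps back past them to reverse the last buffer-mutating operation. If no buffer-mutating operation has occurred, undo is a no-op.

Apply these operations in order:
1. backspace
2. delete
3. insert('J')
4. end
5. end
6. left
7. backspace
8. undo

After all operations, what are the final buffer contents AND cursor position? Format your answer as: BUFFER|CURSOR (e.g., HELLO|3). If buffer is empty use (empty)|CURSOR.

After op 1 (backspace): buf='RGATY' cursor=0
After op 2 (delete): buf='GATY' cursor=0
After op 3 (insert('J')): buf='JGATY' cursor=1
After op 4 (end): buf='JGATY' cursor=5
After op 5 (end): buf='JGATY' cursor=5
After op 6 (left): buf='JGATY' cursor=4
After op 7 (backspace): buf='JGAY' cursor=3
After op 8 (undo): buf='JGATY' cursor=4

Answer: JGATY|4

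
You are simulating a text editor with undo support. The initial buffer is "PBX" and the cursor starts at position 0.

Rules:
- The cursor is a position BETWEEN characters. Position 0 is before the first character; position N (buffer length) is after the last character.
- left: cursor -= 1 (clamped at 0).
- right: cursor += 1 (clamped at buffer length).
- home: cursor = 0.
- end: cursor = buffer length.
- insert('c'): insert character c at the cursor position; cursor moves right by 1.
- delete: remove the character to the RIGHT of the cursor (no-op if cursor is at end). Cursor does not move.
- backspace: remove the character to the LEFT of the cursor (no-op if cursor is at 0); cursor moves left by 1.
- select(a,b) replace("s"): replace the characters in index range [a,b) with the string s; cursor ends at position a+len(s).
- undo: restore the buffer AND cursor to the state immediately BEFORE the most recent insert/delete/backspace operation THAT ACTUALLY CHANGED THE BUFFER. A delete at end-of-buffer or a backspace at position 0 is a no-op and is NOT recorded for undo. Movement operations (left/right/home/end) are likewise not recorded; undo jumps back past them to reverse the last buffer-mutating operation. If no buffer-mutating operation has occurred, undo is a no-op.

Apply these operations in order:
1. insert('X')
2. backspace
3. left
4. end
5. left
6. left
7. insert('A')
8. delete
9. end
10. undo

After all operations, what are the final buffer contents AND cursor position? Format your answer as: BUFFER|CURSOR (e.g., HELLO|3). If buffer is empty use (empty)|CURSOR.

After op 1 (insert('X')): buf='XPBX' cursor=1
After op 2 (backspace): buf='PBX' cursor=0
After op 3 (left): buf='PBX' cursor=0
After op 4 (end): buf='PBX' cursor=3
After op 5 (left): buf='PBX' cursor=2
After op 6 (left): buf='PBX' cursor=1
After op 7 (insert('A')): buf='PABX' cursor=2
After op 8 (delete): buf='PAX' cursor=2
After op 9 (end): buf='PAX' cursor=3
After op 10 (undo): buf='PABX' cursor=2

Answer: PABX|2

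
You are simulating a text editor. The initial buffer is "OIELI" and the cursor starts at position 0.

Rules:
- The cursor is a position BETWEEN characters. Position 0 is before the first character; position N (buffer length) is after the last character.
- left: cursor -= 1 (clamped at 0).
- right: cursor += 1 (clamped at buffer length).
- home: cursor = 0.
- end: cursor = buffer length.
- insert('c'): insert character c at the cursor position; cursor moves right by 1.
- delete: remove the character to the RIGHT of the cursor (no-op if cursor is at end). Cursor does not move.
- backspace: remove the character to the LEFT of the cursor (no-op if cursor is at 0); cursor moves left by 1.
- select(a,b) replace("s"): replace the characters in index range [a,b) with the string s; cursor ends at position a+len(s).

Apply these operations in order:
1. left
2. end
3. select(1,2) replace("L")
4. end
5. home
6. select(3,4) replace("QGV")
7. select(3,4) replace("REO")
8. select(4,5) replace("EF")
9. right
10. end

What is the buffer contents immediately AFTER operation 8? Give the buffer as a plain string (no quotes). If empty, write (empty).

After op 1 (left): buf='OIELI' cursor=0
After op 2 (end): buf='OIELI' cursor=5
After op 3 (select(1,2) replace("L")): buf='OLELI' cursor=2
After op 4 (end): buf='OLELI' cursor=5
After op 5 (home): buf='OLELI' cursor=0
After op 6 (select(3,4) replace("QGV")): buf='OLEQGVI' cursor=6
After op 7 (select(3,4) replace("REO")): buf='OLEREOGVI' cursor=6
After op 8 (select(4,5) replace("EF")): buf='OLEREFOGVI' cursor=6

Answer: OLEREFOGVI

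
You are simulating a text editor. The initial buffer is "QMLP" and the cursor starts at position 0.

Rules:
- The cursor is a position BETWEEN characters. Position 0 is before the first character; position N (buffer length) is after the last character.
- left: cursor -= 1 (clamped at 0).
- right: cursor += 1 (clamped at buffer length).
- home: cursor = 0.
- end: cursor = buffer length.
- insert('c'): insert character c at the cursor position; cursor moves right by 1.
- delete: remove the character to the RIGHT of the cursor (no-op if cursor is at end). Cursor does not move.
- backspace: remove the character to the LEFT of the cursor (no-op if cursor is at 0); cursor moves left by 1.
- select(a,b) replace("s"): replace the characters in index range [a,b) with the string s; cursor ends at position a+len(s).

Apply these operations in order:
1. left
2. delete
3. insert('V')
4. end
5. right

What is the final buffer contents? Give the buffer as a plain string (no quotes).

After op 1 (left): buf='QMLP' cursor=0
After op 2 (delete): buf='MLP' cursor=0
After op 3 (insert('V')): buf='VMLP' cursor=1
After op 4 (end): buf='VMLP' cursor=4
After op 5 (right): buf='VMLP' cursor=4

Answer: VMLP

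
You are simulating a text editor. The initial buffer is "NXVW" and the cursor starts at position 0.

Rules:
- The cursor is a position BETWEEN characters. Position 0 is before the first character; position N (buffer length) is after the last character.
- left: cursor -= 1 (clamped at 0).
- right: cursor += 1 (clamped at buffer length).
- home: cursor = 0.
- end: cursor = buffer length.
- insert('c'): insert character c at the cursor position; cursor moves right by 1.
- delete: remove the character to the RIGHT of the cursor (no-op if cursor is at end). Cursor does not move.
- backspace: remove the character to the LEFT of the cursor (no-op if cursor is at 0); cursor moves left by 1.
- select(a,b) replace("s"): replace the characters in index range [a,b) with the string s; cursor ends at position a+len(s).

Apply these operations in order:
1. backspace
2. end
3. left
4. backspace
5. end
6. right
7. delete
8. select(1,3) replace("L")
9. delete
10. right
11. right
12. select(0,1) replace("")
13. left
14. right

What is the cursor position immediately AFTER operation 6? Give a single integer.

After op 1 (backspace): buf='NXVW' cursor=0
After op 2 (end): buf='NXVW' cursor=4
After op 3 (left): buf='NXVW' cursor=3
After op 4 (backspace): buf='NXW' cursor=2
After op 5 (end): buf='NXW' cursor=3
After op 6 (right): buf='NXW' cursor=3

Answer: 3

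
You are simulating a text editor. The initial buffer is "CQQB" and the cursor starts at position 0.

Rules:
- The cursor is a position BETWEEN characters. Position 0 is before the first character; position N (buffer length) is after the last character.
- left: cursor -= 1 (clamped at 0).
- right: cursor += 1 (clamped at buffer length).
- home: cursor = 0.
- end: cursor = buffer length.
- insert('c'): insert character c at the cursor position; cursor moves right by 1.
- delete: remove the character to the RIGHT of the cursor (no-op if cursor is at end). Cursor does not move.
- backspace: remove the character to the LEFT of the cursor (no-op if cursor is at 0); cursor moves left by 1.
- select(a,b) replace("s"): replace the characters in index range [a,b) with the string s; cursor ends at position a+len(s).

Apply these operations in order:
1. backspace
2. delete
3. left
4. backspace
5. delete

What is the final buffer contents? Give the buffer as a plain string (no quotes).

After op 1 (backspace): buf='CQQB' cursor=0
After op 2 (delete): buf='QQB' cursor=0
After op 3 (left): buf='QQB' cursor=0
After op 4 (backspace): buf='QQB' cursor=0
After op 5 (delete): buf='QB' cursor=0

Answer: QB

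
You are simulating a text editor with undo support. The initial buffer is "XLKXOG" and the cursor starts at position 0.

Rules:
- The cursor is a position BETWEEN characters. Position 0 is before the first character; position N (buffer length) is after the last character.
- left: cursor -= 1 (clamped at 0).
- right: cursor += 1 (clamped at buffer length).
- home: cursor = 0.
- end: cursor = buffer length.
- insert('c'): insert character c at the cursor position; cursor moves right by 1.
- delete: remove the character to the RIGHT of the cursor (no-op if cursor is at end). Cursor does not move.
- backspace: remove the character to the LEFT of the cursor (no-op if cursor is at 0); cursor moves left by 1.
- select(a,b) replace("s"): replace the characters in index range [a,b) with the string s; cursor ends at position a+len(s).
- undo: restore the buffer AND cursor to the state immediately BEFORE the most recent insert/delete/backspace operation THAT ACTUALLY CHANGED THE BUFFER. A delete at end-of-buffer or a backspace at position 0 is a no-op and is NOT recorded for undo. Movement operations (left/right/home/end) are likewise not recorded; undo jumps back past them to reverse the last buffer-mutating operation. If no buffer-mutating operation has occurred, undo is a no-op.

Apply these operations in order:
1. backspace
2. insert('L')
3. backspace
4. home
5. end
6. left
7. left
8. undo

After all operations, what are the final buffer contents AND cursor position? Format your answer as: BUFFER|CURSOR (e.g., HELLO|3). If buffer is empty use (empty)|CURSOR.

Answer: LXLKXOG|1

Derivation:
After op 1 (backspace): buf='XLKXOG' cursor=0
After op 2 (insert('L')): buf='LXLKXOG' cursor=1
After op 3 (backspace): buf='XLKXOG' cursor=0
After op 4 (home): buf='XLKXOG' cursor=0
After op 5 (end): buf='XLKXOG' cursor=6
After op 6 (left): buf='XLKXOG' cursor=5
After op 7 (left): buf='XLKXOG' cursor=4
After op 8 (undo): buf='LXLKXOG' cursor=1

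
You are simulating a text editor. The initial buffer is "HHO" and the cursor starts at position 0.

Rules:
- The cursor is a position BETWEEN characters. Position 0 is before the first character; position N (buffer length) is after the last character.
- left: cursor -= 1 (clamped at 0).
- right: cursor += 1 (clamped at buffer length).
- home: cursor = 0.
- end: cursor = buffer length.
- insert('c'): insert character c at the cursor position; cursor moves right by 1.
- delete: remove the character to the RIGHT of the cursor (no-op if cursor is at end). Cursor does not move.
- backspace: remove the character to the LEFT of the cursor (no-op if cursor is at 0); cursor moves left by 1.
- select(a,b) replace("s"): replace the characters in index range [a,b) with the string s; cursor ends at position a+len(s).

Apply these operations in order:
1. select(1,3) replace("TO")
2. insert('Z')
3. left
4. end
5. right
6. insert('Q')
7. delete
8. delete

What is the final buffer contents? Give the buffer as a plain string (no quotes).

Answer: HTOZQ

Derivation:
After op 1 (select(1,3) replace("TO")): buf='HTO' cursor=3
After op 2 (insert('Z')): buf='HTOZ' cursor=4
After op 3 (left): buf='HTOZ' cursor=3
After op 4 (end): buf='HTOZ' cursor=4
After op 5 (right): buf='HTOZ' cursor=4
After op 6 (insert('Q')): buf='HTOZQ' cursor=5
After op 7 (delete): buf='HTOZQ' cursor=5
After op 8 (delete): buf='HTOZQ' cursor=5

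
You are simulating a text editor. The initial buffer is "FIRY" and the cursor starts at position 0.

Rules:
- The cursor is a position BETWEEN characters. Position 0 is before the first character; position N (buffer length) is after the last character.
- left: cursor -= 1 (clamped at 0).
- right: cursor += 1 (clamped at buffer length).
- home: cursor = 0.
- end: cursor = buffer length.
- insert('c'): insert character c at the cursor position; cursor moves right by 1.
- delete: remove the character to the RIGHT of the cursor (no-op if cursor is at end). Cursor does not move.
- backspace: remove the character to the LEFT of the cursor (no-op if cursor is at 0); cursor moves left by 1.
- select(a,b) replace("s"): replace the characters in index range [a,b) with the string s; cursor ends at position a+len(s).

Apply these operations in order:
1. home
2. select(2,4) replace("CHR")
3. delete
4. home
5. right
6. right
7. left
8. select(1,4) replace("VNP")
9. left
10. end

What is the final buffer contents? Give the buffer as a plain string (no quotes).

Answer: FVNPR

Derivation:
After op 1 (home): buf='FIRY' cursor=0
After op 2 (select(2,4) replace("CHR")): buf='FICHR' cursor=5
After op 3 (delete): buf='FICHR' cursor=5
After op 4 (home): buf='FICHR' cursor=0
After op 5 (right): buf='FICHR' cursor=1
After op 6 (right): buf='FICHR' cursor=2
After op 7 (left): buf='FICHR' cursor=1
After op 8 (select(1,4) replace("VNP")): buf='FVNPR' cursor=4
After op 9 (left): buf='FVNPR' cursor=3
After op 10 (end): buf='FVNPR' cursor=5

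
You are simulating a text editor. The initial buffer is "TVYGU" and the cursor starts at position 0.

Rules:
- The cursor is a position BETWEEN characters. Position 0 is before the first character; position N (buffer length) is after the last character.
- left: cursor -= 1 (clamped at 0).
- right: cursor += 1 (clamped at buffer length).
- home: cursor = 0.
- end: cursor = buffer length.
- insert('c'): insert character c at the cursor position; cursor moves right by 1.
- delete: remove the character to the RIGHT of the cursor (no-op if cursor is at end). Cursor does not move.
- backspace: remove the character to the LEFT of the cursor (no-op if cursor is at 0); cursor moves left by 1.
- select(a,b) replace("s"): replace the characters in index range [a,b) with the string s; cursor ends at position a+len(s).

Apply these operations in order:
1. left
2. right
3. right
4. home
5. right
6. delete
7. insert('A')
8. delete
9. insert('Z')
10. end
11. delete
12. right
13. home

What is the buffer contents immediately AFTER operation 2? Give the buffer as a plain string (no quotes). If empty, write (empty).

After op 1 (left): buf='TVYGU' cursor=0
After op 2 (right): buf='TVYGU' cursor=1

Answer: TVYGU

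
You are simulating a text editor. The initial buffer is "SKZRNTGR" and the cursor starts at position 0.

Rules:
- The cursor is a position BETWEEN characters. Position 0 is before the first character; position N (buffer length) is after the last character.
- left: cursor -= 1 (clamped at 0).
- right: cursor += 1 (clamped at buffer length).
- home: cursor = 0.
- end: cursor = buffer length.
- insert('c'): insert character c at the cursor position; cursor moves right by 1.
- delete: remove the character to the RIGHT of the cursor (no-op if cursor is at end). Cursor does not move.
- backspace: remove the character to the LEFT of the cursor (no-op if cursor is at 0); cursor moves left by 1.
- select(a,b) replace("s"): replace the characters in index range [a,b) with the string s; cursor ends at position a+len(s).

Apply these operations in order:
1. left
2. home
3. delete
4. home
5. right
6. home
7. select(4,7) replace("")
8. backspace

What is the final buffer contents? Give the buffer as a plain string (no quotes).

After op 1 (left): buf='SKZRNTGR' cursor=0
After op 2 (home): buf='SKZRNTGR' cursor=0
After op 3 (delete): buf='KZRNTGR' cursor=0
After op 4 (home): buf='KZRNTGR' cursor=0
After op 5 (right): buf='KZRNTGR' cursor=1
After op 6 (home): buf='KZRNTGR' cursor=0
After op 7 (select(4,7) replace("")): buf='KZRN' cursor=4
After op 8 (backspace): buf='KZR' cursor=3

Answer: KZR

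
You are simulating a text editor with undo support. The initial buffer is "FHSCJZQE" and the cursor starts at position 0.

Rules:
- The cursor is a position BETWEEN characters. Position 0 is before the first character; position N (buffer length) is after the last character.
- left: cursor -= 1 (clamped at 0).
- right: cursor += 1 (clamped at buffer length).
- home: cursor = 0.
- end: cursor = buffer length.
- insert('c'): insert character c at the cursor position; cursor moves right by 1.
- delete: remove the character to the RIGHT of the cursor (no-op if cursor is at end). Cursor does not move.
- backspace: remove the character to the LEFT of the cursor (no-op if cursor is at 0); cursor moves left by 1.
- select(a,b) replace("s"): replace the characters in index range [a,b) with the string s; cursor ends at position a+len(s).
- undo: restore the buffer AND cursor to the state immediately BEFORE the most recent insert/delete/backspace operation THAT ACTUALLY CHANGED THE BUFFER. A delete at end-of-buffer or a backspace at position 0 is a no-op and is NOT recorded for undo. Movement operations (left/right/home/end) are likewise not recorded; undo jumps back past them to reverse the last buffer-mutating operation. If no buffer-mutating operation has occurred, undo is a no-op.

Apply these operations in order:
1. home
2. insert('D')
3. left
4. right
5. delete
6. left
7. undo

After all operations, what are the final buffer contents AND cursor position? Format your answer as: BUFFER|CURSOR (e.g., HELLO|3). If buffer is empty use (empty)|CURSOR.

After op 1 (home): buf='FHSCJZQE' cursor=0
After op 2 (insert('D')): buf='DFHSCJZQE' cursor=1
After op 3 (left): buf='DFHSCJZQE' cursor=0
After op 4 (right): buf='DFHSCJZQE' cursor=1
After op 5 (delete): buf='DHSCJZQE' cursor=1
After op 6 (left): buf='DHSCJZQE' cursor=0
After op 7 (undo): buf='DFHSCJZQE' cursor=1

Answer: DFHSCJZQE|1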